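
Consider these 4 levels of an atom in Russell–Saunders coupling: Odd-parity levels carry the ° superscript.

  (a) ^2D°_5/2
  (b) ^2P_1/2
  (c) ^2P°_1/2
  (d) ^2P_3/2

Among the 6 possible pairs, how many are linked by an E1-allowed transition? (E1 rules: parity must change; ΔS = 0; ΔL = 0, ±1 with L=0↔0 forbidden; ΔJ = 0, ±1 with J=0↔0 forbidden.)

(a)–(b): forbidden (ΔJ).
(a)–(c): forbidden (parity, ΔJ).
(a)–(d): allowed.
(b)–(c): allowed.
(b)–(d): forbidden (parity).
(c)–(d): allowed.
Allowed pairs: 3 of 6.

3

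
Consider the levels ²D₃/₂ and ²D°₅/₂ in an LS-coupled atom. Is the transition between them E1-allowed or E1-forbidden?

allowed

ΔL = 0, ±1 (not L=0↔0): L: 2 → 2, ΔL = +0 — satisfied.
ΔJ = 0, ±1 (not J=0↔0): J: 3/2 → 5/2, ΔJ = +1 — satisfied.
ΔS = 0: S: 1/2 → 1/2 — satisfied.
Parity must change: even → odd — satisfied.
All four E1 rules are satisfied.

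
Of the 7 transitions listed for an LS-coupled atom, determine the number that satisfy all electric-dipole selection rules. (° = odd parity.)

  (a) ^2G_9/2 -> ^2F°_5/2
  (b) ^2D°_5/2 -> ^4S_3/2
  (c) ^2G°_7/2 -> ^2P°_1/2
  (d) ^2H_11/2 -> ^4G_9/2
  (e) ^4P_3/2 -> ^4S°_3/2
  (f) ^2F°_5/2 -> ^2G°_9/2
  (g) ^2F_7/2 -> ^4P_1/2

1

(a) forbidden (ΔJ fails)
(b) forbidden (ΔS, ΔL fail)
(c) forbidden (parity, ΔL, ΔJ fail)
(d) forbidden (parity, ΔS fail)
(e) allowed
(f) forbidden (parity, ΔJ fail)
(g) forbidden (parity, ΔS, ΔL, ΔJ fail)
Total allowed: 1 of 7.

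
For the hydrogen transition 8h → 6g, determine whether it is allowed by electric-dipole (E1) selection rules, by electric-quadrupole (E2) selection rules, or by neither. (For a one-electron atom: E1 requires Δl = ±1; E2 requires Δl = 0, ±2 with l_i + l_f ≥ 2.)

E1

Δl = 4 − 5 = -1; l_i + l_f = 9.
E1 (Δl = ±1): satisfied.
E2 (Δl = 0,±2, l_i+l_f ≥ 2): not satisfied.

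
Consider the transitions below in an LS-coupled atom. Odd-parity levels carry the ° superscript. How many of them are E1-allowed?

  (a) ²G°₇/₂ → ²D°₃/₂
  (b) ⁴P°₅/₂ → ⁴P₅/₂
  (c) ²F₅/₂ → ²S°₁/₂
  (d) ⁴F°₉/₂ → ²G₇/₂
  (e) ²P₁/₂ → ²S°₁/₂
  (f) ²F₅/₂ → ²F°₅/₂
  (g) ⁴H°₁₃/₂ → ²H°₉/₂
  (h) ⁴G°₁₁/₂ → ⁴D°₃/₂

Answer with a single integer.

3

(a) forbidden (parity, ΔL, ΔJ fail)
(b) allowed
(c) forbidden (ΔL, ΔJ fail)
(d) forbidden (ΔS fails)
(e) allowed
(f) allowed
(g) forbidden (parity, ΔS, ΔJ fail)
(h) forbidden (parity, ΔL, ΔJ fail)
Total allowed: 3 of 8.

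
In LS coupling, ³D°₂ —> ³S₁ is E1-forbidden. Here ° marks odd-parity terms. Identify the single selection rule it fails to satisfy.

Reading off the term symbols: S 1→1, L 2→0, J 2→1, parity odd→even.
Parity must change: odd → even — ok.
ΔS = 0: S: 1 → 1 — ok.
ΔJ = 0, ±1 (not J=0↔0): J: 2 → 1, ΔJ = -1 — ok.
ΔL = 0, ±1 (not L=0↔0): L: 2 → 0, ΔL = -2 — fails.

the ΔL = 0, ±1 rule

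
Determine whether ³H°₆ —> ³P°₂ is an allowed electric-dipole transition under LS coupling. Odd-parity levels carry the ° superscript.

forbidden

Initial level: S=1, L=5, J=6, parity odd. Final level: S=1, L=1, J=2, parity odd.
ΔJ = 0, ±1 (not J=0↔0): J: 6 → 2, ΔJ = -4 — fails.
ΔL = 0, ±1 (not L=0↔0): L: 5 → 1, ΔL = -4 — fails.
ΔS = 0: S: 1 → 1 — ok.
Parity must change: odd → odd — fails.
Rule(s) violated: parity, ΔL, ΔJ.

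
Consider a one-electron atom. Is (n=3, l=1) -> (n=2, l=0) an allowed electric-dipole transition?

allowed

Initial l = 1, final l = 0, so Δl = -1. E1 requires Δl = ±1: satisfied.
All E1 selection rules are satisfied.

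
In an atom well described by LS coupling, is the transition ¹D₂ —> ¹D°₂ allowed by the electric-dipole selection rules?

ΔJ = 0, ±1 (not J=0↔0): J: 2 → 2, ΔJ = +0 — satisfied.
ΔL = 0, ±1 (not L=0↔0): L: 2 → 2, ΔL = +0 — satisfied.
ΔS = 0: S: 0 → 0 — satisfied.
Parity must change: even → odd — satisfied.
All four E1 rules are satisfied.

allowed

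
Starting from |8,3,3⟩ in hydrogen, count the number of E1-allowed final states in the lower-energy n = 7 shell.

E1 requires Δl = ±1, so l_f ∈ {2, 4}; with 0 ≤ l_f ≤ n_f−1 = 6, the allowed l_f values are {2, 4}.
For l_f = 2: m_f ∈ {m_i−1, m_i, m_i+1} ∩ [−2, 2] = {2} → 1 state.
For l_f = 4: m_f ∈ {m_i−1, m_i, m_i+1} ∩ [−4, 4] = {2, 3, 4} → 3 states.
Total: 4.

4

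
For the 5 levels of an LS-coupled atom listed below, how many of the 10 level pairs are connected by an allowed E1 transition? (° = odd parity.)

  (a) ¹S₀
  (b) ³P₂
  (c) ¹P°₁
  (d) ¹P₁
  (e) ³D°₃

3

(a)–(b): forbidden (parity, ΔS, ΔJ).
(a)–(c): allowed.
(a)–(d): forbidden (parity).
(a)–(e): forbidden (ΔS, ΔL, ΔJ).
(b)–(c): forbidden (ΔS).
(b)–(d): forbidden (parity, ΔS).
(b)–(e): allowed.
(c)–(d): allowed.
(c)–(e): forbidden (parity, ΔS, ΔJ).
(d)–(e): forbidden (ΔS, ΔJ).
Allowed pairs: 3 of 10.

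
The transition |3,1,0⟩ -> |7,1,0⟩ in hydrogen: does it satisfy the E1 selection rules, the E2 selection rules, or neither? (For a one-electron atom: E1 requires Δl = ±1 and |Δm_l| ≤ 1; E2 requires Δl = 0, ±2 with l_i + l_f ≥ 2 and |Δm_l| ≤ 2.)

Δl = 1 − 1 = +0; l_i + l_f = 2.
Δm_l = +0.
E1 (Δl = ±1, |Δm_l| ≤ 1): not satisfied.
E2 (Δl = 0,±2, l_i+l_f ≥ 2, |Δm_l| ≤ 2): satisfied.

E2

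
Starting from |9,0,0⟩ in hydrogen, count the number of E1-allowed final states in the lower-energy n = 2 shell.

3

E1 requires Δl = ±1, so l_f ∈ {-1, 1}; with 0 ≤ l_f ≤ n_f−1 = 1, the allowed l_f values are {1}.
For l_f = 1: m_f ∈ {m_i−1, m_i, m_i+1} ∩ [−1, 1] = {-1, 0, 1} → 3 states.
Total: 3.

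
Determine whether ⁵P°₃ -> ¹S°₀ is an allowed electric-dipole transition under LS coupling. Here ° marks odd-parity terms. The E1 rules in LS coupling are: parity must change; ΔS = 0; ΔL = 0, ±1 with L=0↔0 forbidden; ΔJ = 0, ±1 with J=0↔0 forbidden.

ΔJ = 0, ±1 (not J=0↔0): J: 3 → 0, ΔJ = -3 — fails.
ΔS = 0: S: 2 → 0 — fails.
Parity must change: odd → odd — fails.
ΔL = 0, ±1 (not L=0↔0): L: 1 → 0, ΔL = -1 — ok.
Rule(s) violated: parity, ΔS, ΔJ.

forbidden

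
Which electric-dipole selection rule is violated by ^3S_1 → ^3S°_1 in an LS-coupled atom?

the L=0 ↔ L=0 exclusion

Reading off the term symbols: S 1→1, L 0→0, J 1→1, parity even→odd.
Parity must change: even → odd — ok.
ΔS = 0: S: 1 → 1 — ok.
ΔJ = 0, ±1 (not J=0↔0): J: 1 → 1, ΔJ = +0 — ok.
ΔL = 0, ±1 (not L=0↔0): L: 0 → 0, ΔL = +0 — fails.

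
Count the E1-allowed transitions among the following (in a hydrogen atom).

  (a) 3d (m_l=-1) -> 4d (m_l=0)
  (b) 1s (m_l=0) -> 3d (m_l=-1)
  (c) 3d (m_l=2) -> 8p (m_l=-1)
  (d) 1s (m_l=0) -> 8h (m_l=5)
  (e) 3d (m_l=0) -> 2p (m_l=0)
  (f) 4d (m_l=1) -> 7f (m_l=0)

2

(a) forbidden — Δl = +0 (E1 requires Δl = ±1)
(b) forbidden — Δl = +2 (E1 requires Δl = ±1)
(c) forbidden — Δm_l = -3 (E1 requires Δm_l = 0, ±1)
(d) forbidden — Δl = +5 (E1 requires Δl = ±1); Δm_l = +5 (E1 requires Δm_l = 0, ±1)
(e) allowed
(f) allowed
Total allowed: 2 of 6.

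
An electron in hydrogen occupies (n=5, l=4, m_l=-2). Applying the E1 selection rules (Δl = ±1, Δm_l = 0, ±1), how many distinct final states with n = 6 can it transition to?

6

E1 requires Δl = ±1, so l_f ∈ {3, 5}; with 0 ≤ l_f ≤ n_f−1 = 5, the allowed l_f values are {3, 5}.
For l_f = 3: m_f ∈ {m_i−1, m_i, m_i+1} ∩ [−3, 3] = {-3, -2, -1} → 3 states.
For l_f = 5: m_f ∈ {m_i−1, m_i, m_i+1} ∩ [−5, 5] = {-3, -2, -1} → 3 states.
Total: 6.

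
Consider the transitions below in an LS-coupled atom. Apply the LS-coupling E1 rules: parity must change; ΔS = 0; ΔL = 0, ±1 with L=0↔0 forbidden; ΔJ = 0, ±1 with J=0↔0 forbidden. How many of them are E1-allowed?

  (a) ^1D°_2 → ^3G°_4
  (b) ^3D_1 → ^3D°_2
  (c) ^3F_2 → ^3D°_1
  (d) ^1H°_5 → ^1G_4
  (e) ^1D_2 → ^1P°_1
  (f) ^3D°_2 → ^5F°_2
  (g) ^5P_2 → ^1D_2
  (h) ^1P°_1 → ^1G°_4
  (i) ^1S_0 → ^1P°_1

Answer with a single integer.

5

(a) forbidden (parity, ΔS, ΔL, ΔJ fail)
(b) allowed
(c) allowed
(d) allowed
(e) allowed
(f) forbidden (parity, ΔS fail)
(g) forbidden (parity, ΔS fail)
(h) forbidden (parity, ΔL, ΔJ fail)
(i) allowed
Total allowed: 5 of 9.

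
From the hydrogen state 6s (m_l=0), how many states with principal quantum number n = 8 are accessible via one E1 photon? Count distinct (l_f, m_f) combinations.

3

E1 requires Δl = ±1, so l_f ∈ {-1, 1}; with 0 ≤ l_f ≤ n_f−1 = 7, the allowed l_f values are {1}.
For l_f = 1: m_f ∈ {m_i−1, m_i, m_i+1} ∩ [−1, 1] = {-1, 0, 1} → 3 states.
Total: 3.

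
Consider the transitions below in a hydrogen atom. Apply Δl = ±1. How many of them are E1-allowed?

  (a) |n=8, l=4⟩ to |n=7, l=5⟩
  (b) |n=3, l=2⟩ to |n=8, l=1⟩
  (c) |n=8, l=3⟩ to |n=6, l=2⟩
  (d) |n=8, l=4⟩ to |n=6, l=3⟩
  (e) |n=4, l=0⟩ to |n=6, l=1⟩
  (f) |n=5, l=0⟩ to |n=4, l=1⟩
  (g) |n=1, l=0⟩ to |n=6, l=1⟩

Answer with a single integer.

7

(a) allowed
(b) allowed
(c) allowed
(d) allowed
(e) allowed
(f) allowed
(g) allowed
Total allowed: 7 of 7.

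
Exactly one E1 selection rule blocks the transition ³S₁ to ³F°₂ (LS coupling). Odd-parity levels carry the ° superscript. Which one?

Reading off the term symbols: S 1→1, L 0→3, J 1→2, parity even→odd.
Parity must change: even → odd — satisfied.
ΔS = 0: S: 1 → 1 — satisfied.
ΔL = 0, ±1 (not L=0↔0): L: 0 → 3, ΔL = +3 — violated.
ΔJ = 0, ±1 (not J=0↔0): J: 1 → 2, ΔJ = +1 — satisfied.

the ΔL = 0, ±1 rule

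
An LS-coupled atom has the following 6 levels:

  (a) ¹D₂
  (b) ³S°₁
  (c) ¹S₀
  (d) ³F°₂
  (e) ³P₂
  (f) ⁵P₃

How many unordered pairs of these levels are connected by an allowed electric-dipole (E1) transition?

(a)–(b): forbidden (ΔS, ΔL).
(a)–(c): forbidden (parity, ΔL, ΔJ).
(a)–(d): forbidden (ΔS).
(a)–(e): forbidden (parity, ΔS).
(a)–(f): forbidden (parity, ΔS).
(b)–(c): forbidden (ΔS, ΔL).
(b)–(d): forbidden (parity, ΔL).
(b)–(e): allowed.
(b)–(f): forbidden (ΔS, ΔJ).
(c)–(d): forbidden (ΔS, ΔL, ΔJ).
(c)–(e): forbidden (parity, ΔS, ΔJ).
(c)–(f): forbidden (parity, ΔS, ΔJ).
(d)–(e): forbidden (ΔL).
(d)–(f): forbidden (ΔS, ΔL).
(e)–(f): forbidden (parity, ΔS).
Allowed pairs: 1 of 15.

1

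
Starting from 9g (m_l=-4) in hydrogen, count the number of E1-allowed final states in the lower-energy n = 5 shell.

E1 requires Δl = ±1, so l_f ∈ {3, 5}; with 0 ≤ l_f ≤ n_f−1 = 4, the allowed l_f values are {3}.
For l_f = 3: m_f ∈ {m_i−1, m_i, m_i+1} ∩ [−3, 3] = {-3} → 1 state.
Total: 1.

1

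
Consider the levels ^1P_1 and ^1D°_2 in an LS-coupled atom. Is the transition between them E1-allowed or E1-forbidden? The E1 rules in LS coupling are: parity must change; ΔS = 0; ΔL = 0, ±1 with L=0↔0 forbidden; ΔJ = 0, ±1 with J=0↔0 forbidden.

Parity must change: even → odd — satisfied.
ΔS = 0: S: 0 → 0 — satisfied.
ΔJ = 0, ±1 (not J=0↔0): J: 1 → 2, ΔJ = +1 — satisfied.
ΔL = 0, ±1 (not L=0↔0): L: 1 → 2, ΔL = +1 — satisfied.
All four E1 rules are satisfied.

allowed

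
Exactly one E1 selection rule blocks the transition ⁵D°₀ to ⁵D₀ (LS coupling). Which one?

Initial level: S=2, L=2, J=0, parity odd. Final level: S=2, L=2, J=0, parity even.
Parity must change: odd → even — satisfied.
ΔS = 0: S: 2 → 2 — satisfied.
ΔL = 0, ±1 (not L=0↔0): L: 2 → 2, ΔL = +0 — satisfied.
ΔJ = 0, ±1 (not J=0↔0): J: 0 → 0, ΔJ = +0 — violated.

the J=0 ↔ J=0 exclusion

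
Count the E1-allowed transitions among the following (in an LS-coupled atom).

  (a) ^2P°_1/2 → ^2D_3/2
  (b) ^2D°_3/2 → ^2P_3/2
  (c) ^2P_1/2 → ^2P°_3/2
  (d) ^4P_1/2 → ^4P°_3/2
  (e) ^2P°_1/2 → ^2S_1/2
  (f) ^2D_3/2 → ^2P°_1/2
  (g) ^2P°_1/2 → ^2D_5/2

6

(a) allowed
(b) allowed
(c) allowed
(d) allowed
(e) allowed
(f) allowed
(g) forbidden (ΔJ fails)
Total allowed: 6 of 7.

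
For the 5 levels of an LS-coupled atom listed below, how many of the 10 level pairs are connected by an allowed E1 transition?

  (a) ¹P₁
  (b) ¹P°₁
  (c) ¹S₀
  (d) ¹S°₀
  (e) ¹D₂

(a)–(b): allowed.
(a)–(c): forbidden (parity).
(a)–(d): allowed.
(a)–(e): forbidden (parity).
(b)–(c): allowed.
(b)–(d): forbidden (parity).
(b)–(e): allowed.
(c)–(d): forbidden (ΔL, ΔJ).
(c)–(e): forbidden (parity, ΔL, ΔJ).
(d)–(e): forbidden (ΔL, ΔJ).
Allowed pairs: 4 of 10.

4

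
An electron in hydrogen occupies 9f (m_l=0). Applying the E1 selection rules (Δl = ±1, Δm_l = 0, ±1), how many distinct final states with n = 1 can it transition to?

E1 requires l_f ∈ {2, 4}, but neither lies in [0, 0], so no final state is reachable.
Total: 0.

0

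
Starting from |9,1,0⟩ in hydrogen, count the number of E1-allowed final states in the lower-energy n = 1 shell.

1

E1 requires Δl = ±1, so l_f ∈ {0, 2}; with 0 ≤ l_f ≤ n_f−1 = 0, the allowed l_f values are {0}.
For l_f = 0: m_f ∈ {m_i−1, m_i, m_i+1} ∩ [−0, 0] = {0} → 1 state.
Total: 1.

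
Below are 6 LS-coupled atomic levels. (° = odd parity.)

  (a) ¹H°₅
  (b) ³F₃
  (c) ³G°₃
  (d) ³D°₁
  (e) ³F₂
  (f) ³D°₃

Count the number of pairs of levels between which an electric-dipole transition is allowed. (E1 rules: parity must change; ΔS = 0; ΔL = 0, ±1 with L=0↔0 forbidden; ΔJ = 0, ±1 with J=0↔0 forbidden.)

5

(a)–(b): forbidden (ΔS, ΔL, ΔJ).
(a)–(c): forbidden (parity, ΔS, ΔJ).
(a)–(d): forbidden (parity, ΔS, ΔL, ΔJ).
(a)–(e): forbidden (ΔS, ΔL, ΔJ).
(a)–(f): forbidden (parity, ΔS, ΔL, ΔJ).
(b)–(c): allowed.
(b)–(d): forbidden (ΔJ).
(b)–(e): forbidden (parity).
(b)–(f): allowed.
(c)–(d): forbidden (parity, ΔL, ΔJ).
(c)–(e): allowed.
(c)–(f): forbidden (parity, ΔL).
(d)–(e): allowed.
(d)–(f): forbidden (parity, ΔJ).
(e)–(f): allowed.
Allowed pairs: 5 of 15.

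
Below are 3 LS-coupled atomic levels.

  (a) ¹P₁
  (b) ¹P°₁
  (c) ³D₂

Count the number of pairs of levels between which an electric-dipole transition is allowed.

1

(a)–(b): allowed.
(a)–(c): forbidden (parity, ΔS).
(b)–(c): forbidden (ΔS).
Allowed pairs: 1 of 3.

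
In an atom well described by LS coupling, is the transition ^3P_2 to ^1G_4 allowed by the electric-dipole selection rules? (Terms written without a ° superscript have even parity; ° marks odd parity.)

Reading off the term symbols: S 1→0, L 1→4, J 2→4, parity even→even.
Parity must change: even → even — ✗.
ΔL = 0, ±1 (not L=0↔0): L: 1 → 4, ΔL = +3 — ✗.
ΔJ = 0, ±1 (not J=0↔0): J: 2 → 4, ΔJ = +2 — ✗.
ΔS = 0: S: 1 → 0 — ✗.
Rule(s) violated: parity, ΔS, ΔL, ΔJ.

forbidden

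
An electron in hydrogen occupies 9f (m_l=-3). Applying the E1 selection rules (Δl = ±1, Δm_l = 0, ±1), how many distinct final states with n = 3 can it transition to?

1

E1 requires Δl = ±1, so l_f ∈ {2, 4}; with 0 ≤ l_f ≤ n_f−1 = 2, the allowed l_f values are {2}.
For l_f = 2: m_f ∈ {m_i−1, m_i, m_i+1} ∩ [−2, 2] = {-2} → 1 state.
Total: 1.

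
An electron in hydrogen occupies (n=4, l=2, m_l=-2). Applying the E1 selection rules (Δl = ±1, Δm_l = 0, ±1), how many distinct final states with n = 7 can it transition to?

E1 requires Δl = ±1, so l_f ∈ {1, 3}; with 0 ≤ l_f ≤ n_f−1 = 6, the allowed l_f values are {1, 3}.
For l_f = 1: m_f ∈ {m_i−1, m_i, m_i+1} ∩ [−1, 1] = {-1} → 1 state.
For l_f = 3: m_f ∈ {m_i−1, m_i, m_i+1} ∩ [−3, 3] = {-3, -2, -1} → 3 states.
Total: 4.

4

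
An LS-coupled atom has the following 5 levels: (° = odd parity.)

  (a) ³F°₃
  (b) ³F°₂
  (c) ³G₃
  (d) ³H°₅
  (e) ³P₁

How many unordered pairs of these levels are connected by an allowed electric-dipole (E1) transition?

2

(a)–(b): forbidden (parity).
(a)–(c): allowed.
(a)–(d): forbidden (parity, ΔL, ΔJ).
(a)–(e): forbidden (ΔL, ΔJ).
(b)–(c): allowed.
(b)–(d): forbidden (parity, ΔL, ΔJ).
(b)–(e): forbidden (ΔL).
(c)–(d): forbidden (ΔJ).
(c)–(e): forbidden (parity, ΔL, ΔJ).
(d)–(e): forbidden (ΔL, ΔJ).
Allowed pairs: 2 of 10.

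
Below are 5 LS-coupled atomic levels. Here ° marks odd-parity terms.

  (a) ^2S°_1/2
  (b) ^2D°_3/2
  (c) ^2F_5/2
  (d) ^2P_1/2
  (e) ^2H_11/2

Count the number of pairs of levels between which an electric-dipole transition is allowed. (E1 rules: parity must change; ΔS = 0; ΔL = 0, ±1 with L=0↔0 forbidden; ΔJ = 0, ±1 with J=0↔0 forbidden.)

(a)–(b): forbidden (parity, ΔL).
(a)–(c): forbidden (ΔL, ΔJ).
(a)–(d): allowed.
(a)–(e): forbidden (ΔL, ΔJ).
(b)–(c): allowed.
(b)–(d): allowed.
(b)–(e): forbidden (ΔL, ΔJ).
(c)–(d): forbidden (parity, ΔL, ΔJ).
(c)–(e): forbidden (parity, ΔL, ΔJ).
(d)–(e): forbidden (parity, ΔL, ΔJ).
Allowed pairs: 3 of 10.

3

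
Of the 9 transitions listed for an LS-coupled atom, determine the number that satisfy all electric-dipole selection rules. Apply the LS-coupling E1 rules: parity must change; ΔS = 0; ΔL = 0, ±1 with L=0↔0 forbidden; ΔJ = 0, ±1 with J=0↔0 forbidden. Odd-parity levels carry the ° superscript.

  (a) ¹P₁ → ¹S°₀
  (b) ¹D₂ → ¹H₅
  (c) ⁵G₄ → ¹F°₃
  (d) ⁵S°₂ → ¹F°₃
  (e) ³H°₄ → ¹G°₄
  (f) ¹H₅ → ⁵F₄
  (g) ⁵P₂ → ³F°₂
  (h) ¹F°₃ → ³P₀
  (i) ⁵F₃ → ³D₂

1

(a) allowed
(b) forbidden (parity, ΔL, ΔJ fail)
(c) forbidden (ΔS fails)
(d) forbidden (parity, ΔS, ΔL fail)
(e) forbidden (parity, ΔS fail)
(f) forbidden (parity, ΔS, ΔL fail)
(g) forbidden (ΔS, ΔL fail)
(h) forbidden (ΔS, ΔL, ΔJ fail)
(i) forbidden (parity, ΔS fail)
Total allowed: 1 of 9.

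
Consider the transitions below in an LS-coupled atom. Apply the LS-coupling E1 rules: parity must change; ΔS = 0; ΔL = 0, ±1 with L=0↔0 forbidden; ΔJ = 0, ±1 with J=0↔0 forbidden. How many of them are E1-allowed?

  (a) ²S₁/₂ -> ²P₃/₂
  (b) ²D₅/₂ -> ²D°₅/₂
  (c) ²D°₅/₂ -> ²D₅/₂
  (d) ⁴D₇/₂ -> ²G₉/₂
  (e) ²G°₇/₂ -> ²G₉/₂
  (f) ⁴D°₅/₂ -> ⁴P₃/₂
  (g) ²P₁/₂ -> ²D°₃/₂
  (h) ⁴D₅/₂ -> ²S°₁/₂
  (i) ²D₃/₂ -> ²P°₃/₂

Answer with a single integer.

(a) forbidden (parity fails)
(b) allowed
(c) allowed
(d) forbidden (parity, ΔS, ΔL fail)
(e) allowed
(f) allowed
(g) allowed
(h) forbidden (ΔS, ΔL, ΔJ fail)
(i) allowed
Total allowed: 6 of 9.

6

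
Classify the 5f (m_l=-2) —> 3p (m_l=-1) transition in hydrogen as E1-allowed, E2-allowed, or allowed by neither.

E2

Δl = 1 − 3 = -2; l_i + l_f = 4.
Δm_l = +1.
E1 (Δl = ±1, |Δm_l| ≤ 1): not satisfied.
E2 (Δl = 0,±2, l_i+l_f ≥ 2, |Δm_l| ≤ 2): satisfied.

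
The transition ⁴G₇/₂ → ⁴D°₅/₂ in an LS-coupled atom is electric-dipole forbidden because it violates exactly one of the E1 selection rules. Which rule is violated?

Parity must change: even → odd — passes.
ΔS = 0: S: 3/2 → 3/2 — passes.
ΔL = 0, ±1 (not L=0↔0): L: 4 → 2, ΔL = -2 — fails.
ΔJ = 0, ±1 (not J=0↔0): J: 7/2 → 5/2, ΔJ = -1 — passes.

the ΔL = 0, ±1 rule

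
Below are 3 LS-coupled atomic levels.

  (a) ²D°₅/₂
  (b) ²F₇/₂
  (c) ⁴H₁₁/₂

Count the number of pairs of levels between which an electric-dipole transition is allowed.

1

(a)–(b): allowed.
(a)–(c): forbidden (ΔS, ΔL, ΔJ).
(b)–(c): forbidden (parity, ΔS, ΔL, ΔJ).
Allowed pairs: 1 of 3.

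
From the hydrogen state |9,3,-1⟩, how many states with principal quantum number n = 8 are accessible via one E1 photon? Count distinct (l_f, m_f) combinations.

6

E1 requires Δl = ±1, so l_f ∈ {2, 4}; with 0 ≤ l_f ≤ n_f−1 = 7, the allowed l_f values are {2, 4}.
For l_f = 2: m_f ∈ {m_i−1, m_i, m_i+1} ∩ [−2, 2] = {-2, -1, 0} → 3 states.
For l_f = 4: m_f ∈ {m_i−1, m_i, m_i+1} ∩ [−4, 4] = {-2, -1, 0} → 3 states.
Total: 6.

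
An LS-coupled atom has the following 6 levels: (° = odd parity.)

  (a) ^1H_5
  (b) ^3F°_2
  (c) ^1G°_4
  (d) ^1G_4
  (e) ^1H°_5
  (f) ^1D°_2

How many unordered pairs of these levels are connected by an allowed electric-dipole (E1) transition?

(a)–(b): forbidden (ΔS, ΔL, ΔJ).
(a)–(c): allowed.
(a)–(d): forbidden (parity).
(a)–(e): allowed.
(a)–(f): forbidden (ΔL, ΔJ).
(b)–(c): forbidden (parity, ΔS, ΔJ).
(b)–(d): forbidden (ΔS, ΔJ).
(b)–(e): forbidden (parity, ΔS, ΔL, ΔJ).
(b)–(f): forbidden (parity, ΔS).
(c)–(d): allowed.
(c)–(e): forbidden (parity).
(c)–(f): forbidden (parity, ΔL, ΔJ).
(d)–(e): allowed.
(d)–(f): forbidden (ΔL, ΔJ).
(e)–(f): forbidden (parity, ΔL, ΔJ).
Allowed pairs: 4 of 15.

4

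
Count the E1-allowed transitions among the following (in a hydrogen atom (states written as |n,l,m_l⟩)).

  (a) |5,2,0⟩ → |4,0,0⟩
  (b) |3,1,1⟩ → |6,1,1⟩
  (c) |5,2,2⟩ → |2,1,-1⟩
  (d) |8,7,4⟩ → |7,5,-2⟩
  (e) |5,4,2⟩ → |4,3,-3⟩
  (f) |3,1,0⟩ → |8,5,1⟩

0

(a) forbidden — Δl = -2 (E1 requires Δl = ±1)
(b) forbidden — Δl = +0 (E1 requires Δl = ±1)
(c) forbidden — Δm_l = -3 (E1 requires Δm_l = 0, ±1)
(d) forbidden — Δl = -2 (E1 requires Δl = ±1); Δm_l = -6 (E1 requires Δm_l = 0, ±1)
(e) forbidden — Δm_l = -5 (E1 requires Δm_l = 0, ±1)
(f) forbidden — Δl = +4 (E1 requires Δl = ±1)
Total allowed: 0 of 6.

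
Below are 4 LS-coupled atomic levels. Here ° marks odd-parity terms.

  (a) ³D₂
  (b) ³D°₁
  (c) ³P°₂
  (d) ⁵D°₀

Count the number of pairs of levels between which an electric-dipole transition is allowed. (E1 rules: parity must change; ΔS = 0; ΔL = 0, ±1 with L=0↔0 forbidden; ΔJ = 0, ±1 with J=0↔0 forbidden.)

2

(a)–(b): allowed.
(a)–(c): allowed.
(a)–(d): forbidden (ΔS, ΔJ).
(b)–(c): forbidden (parity).
(b)–(d): forbidden (parity, ΔS).
(c)–(d): forbidden (parity, ΔS, ΔJ).
Allowed pairs: 2 of 6.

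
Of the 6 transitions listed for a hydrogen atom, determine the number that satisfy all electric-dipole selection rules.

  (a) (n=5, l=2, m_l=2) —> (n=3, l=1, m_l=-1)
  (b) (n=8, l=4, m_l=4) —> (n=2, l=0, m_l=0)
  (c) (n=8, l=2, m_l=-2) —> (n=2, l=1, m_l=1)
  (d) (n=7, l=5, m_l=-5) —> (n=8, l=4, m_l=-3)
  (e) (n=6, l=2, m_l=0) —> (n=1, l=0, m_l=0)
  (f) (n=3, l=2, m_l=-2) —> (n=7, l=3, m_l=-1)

(a) forbidden — Δm_l = -3 (E1 requires Δm_l = 0, ±1)
(b) forbidden — Δl = -4 (E1 requires Δl = ±1); Δm_l = -4 (E1 requires Δm_l = 0, ±1)
(c) forbidden — Δm_l = +3 (E1 requires Δm_l = 0, ±1)
(d) forbidden — Δm_l = +2 (E1 requires Δm_l = 0, ±1)
(e) forbidden — Δl = -2 (E1 requires Δl = ±1)
(f) allowed
Total allowed: 1 of 6.

1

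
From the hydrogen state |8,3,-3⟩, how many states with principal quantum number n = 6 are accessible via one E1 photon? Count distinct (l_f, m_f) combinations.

4

E1 requires Δl = ±1, so l_f ∈ {2, 4}; with 0 ≤ l_f ≤ n_f−1 = 5, the allowed l_f values are {2, 4}.
For l_f = 2: m_f ∈ {m_i−1, m_i, m_i+1} ∩ [−2, 2] = {-2} → 1 state.
For l_f = 4: m_f ∈ {m_i−1, m_i, m_i+1} ∩ [−4, 4] = {-4, -3, -2} → 3 states.
Total: 4.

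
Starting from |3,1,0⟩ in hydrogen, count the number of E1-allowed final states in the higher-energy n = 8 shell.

4

E1 requires Δl = ±1, so l_f ∈ {0, 2}; with 0 ≤ l_f ≤ n_f−1 = 7, the allowed l_f values are {0, 2}.
For l_f = 0: m_f ∈ {m_i−1, m_i, m_i+1} ∩ [−0, 0] = {0} → 1 state.
For l_f = 2: m_f ∈ {m_i−1, m_i, m_i+1} ∩ [−2, 2] = {-1, 0, 1} → 3 states.
Total: 4.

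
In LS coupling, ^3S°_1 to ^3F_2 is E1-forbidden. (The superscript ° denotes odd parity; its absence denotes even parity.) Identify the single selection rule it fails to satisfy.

the ΔL = 0, ±1 rule

Reading off the term symbols: S 1→1, L 0→3, J 1→2, parity odd→even.
ΔJ = 0, ±1 (not J=0↔0): J: 1 → 2, ΔJ = +1 — ✓.
ΔS = 0: S: 1 → 1 — ✓.
Parity must change: odd → even — ✓.
ΔL = 0, ±1 (not L=0↔0): L: 0 → 3, ΔL = +3 — ✗.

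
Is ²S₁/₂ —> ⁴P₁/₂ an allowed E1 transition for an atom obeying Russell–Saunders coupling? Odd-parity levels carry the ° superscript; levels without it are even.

forbidden

ΔL = 0, ±1 (not L=0↔0): L: 0 → 1, ΔL = +1 — passes.
ΔJ = 0, ±1 (not J=0↔0): J: 1/2 → 1/2, ΔJ = +0 — passes.
Parity must change: even → even — fails.
ΔS = 0: S: 1/2 → 3/2 — fails.
Rule(s) violated: parity, ΔS.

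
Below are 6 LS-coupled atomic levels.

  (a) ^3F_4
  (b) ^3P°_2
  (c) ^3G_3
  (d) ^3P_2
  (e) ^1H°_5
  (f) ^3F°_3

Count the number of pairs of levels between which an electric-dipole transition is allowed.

3

(a)–(b): forbidden (ΔL, ΔJ).
(a)–(c): forbidden (parity).
(a)–(d): forbidden (parity, ΔL, ΔJ).
(a)–(e): forbidden (ΔS, ΔL).
(a)–(f): allowed.
(b)–(c): forbidden (ΔL).
(b)–(d): allowed.
(b)–(e): forbidden (parity, ΔS, ΔL, ΔJ).
(b)–(f): forbidden (parity, ΔL).
(c)–(d): forbidden (parity, ΔL).
(c)–(e): forbidden (ΔS, ΔJ).
(c)–(f): allowed.
(d)–(e): forbidden (ΔS, ΔL, ΔJ).
(d)–(f): forbidden (ΔL).
(e)–(f): forbidden (parity, ΔS, ΔL, ΔJ).
Allowed pairs: 3 of 15.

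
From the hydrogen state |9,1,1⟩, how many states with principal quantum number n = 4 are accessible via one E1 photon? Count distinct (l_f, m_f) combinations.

4

E1 requires Δl = ±1, so l_f ∈ {0, 2}; with 0 ≤ l_f ≤ n_f−1 = 3, the allowed l_f values are {0, 2}.
For l_f = 0: m_f ∈ {m_i−1, m_i, m_i+1} ∩ [−0, 0] = {0} → 1 state.
For l_f = 2: m_f ∈ {m_i−1, m_i, m_i+1} ∩ [−2, 2] = {0, 1, 2} → 3 states.
Total: 4.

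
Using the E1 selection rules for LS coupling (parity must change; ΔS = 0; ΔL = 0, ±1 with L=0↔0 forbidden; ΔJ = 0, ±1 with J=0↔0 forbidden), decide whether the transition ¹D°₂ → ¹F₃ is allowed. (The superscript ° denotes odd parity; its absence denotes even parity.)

allowed

Initial level: S=0, L=2, J=2, parity odd. Final level: S=0, L=3, J=3, parity even.
ΔJ = 0, ±1 (not J=0↔0): J: 2 → 3, ΔJ = +1 — passes.
ΔS = 0: S: 0 → 0 — passes.
ΔL = 0, ±1 (not L=0↔0): L: 2 → 3, ΔL = +1 — passes.
Parity must change: odd → even — passes.
All four E1 rules are satisfied.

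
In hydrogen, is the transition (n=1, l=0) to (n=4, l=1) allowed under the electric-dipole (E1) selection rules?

Initial l = 0, final l = 1, so Δl = +1. E1 requires Δl = ±1: passes.
All E1 selection rules are satisfied.

allowed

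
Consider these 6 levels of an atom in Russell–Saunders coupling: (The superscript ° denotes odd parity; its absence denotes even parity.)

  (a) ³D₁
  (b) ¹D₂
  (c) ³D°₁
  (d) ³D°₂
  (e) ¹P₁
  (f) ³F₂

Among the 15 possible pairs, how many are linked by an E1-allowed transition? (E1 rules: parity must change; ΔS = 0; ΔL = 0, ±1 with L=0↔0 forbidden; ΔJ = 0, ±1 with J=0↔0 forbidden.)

4

(a)–(b): forbidden (parity, ΔS).
(a)–(c): allowed.
(a)–(d): allowed.
(a)–(e): forbidden (parity, ΔS).
(a)–(f): forbidden (parity).
(b)–(c): forbidden (ΔS).
(b)–(d): forbidden (ΔS).
(b)–(e): forbidden (parity).
(b)–(f): forbidden (parity, ΔS).
(c)–(d): forbidden (parity).
(c)–(e): forbidden (ΔS).
(c)–(f): allowed.
(d)–(e): forbidden (ΔS).
(d)–(f): allowed.
(e)–(f): forbidden (parity, ΔS, ΔL).
Allowed pairs: 4 of 15.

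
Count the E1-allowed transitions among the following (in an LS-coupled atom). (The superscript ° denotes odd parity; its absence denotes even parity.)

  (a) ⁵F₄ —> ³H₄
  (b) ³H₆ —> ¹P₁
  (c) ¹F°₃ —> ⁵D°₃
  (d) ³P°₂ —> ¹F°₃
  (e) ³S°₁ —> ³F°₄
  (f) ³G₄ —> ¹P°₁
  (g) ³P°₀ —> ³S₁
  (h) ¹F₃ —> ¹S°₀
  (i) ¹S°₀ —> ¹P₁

2

(a) forbidden (parity, ΔS, ΔL fail)
(b) forbidden (parity, ΔS, ΔL, ΔJ fail)
(c) forbidden (parity, ΔS fail)
(d) forbidden (parity, ΔS, ΔL fail)
(e) forbidden (parity, ΔL, ΔJ fail)
(f) forbidden (ΔS, ΔL, ΔJ fail)
(g) allowed
(h) forbidden (ΔL, ΔJ fail)
(i) allowed
Total allowed: 2 of 9.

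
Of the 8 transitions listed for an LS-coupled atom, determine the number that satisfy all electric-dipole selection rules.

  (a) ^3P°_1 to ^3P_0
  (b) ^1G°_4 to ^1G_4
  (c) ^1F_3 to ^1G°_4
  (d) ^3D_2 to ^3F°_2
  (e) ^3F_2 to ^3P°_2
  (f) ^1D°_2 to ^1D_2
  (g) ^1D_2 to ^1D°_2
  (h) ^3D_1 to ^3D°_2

7

(a) allowed
(b) allowed
(c) allowed
(d) allowed
(e) forbidden (ΔL fails)
(f) allowed
(g) allowed
(h) allowed
Total allowed: 7 of 8.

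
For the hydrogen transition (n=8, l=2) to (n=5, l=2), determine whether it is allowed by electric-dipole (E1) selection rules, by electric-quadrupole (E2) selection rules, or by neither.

Δl = 2 − 2 = +0; l_i + l_f = 4.
E1 (Δl = ±1): not satisfied.
E2 (Δl = 0,±2, l_i+l_f ≥ 2): satisfied.

E2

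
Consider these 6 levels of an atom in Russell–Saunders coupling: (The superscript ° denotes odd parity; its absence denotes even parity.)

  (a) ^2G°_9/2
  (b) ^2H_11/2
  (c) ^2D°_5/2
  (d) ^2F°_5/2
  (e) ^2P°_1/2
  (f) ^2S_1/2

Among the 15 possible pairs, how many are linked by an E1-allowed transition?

2

(a)–(b): allowed.
(a)–(c): forbidden (parity, ΔL, ΔJ).
(a)–(d): forbidden (parity, ΔJ).
(a)–(e): forbidden (parity, ΔL, ΔJ).
(a)–(f): forbidden (ΔL, ΔJ).
(b)–(c): forbidden (ΔL, ΔJ).
(b)–(d): forbidden (ΔL, ΔJ).
(b)–(e): forbidden (ΔL, ΔJ).
(b)–(f): forbidden (parity, ΔL, ΔJ).
(c)–(d): forbidden (parity).
(c)–(e): forbidden (parity, ΔJ).
(c)–(f): forbidden (ΔL, ΔJ).
(d)–(e): forbidden (parity, ΔL, ΔJ).
(d)–(f): forbidden (ΔL, ΔJ).
(e)–(f): allowed.
Allowed pairs: 2 of 15.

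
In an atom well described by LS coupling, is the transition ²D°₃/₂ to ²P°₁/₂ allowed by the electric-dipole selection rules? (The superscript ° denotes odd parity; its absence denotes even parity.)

Parity must change: odd → odd — fails.
ΔS = 0: S: 1/2 → 1/2 — passes.
ΔL = 0, ±1 (not L=0↔0): L: 2 → 1, ΔL = -1 — passes.
ΔJ = 0, ±1 (not J=0↔0): J: 3/2 → 1/2, ΔJ = -1 — passes.
Rule(s) violated: parity.

forbidden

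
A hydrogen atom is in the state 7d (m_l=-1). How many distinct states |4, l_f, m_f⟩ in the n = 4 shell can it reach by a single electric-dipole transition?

5

E1 requires Δl = ±1, so l_f ∈ {1, 3}; with 0 ≤ l_f ≤ n_f−1 = 3, the allowed l_f values are {1, 3}.
For l_f = 1: m_f ∈ {m_i−1, m_i, m_i+1} ∩ [−1, 1] = {-1, 0} → 2 states.
For l_f = 3: m_f ∈ {m_i−1, m_i, m_i+1} ∩ [−3, 3] = {-2, -1, 0} → 3 states.
Total: 5.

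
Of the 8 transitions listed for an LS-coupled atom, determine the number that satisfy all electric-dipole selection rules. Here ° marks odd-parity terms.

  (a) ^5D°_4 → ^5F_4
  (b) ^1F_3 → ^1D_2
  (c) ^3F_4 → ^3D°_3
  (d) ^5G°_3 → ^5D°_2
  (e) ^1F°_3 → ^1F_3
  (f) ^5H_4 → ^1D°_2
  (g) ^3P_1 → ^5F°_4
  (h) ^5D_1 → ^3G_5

(a) allowed
(b) forbidden (parity fails)
(c) allowed
(d) forbidden (parity, ΔL fail)
(e) allowed
(f) forbidden (ΔS, ΔL, ΔJ fail)
(g) forbidden (ΔS, ΔL, ΔJ fail)
(h) forbidden (parity, ΔS, ΔL, ΔJ fail)
Total allowed: 3 of 8.

3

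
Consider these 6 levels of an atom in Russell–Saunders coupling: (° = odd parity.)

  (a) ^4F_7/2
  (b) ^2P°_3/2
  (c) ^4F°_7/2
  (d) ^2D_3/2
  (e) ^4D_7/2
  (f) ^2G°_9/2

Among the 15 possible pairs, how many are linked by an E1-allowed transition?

3

(a)–(b): forbidden (ΔS, ΔL, ΔJ).
(a)–(c): allowed.
(a)–(d): forbidden (parity, ΔS, ΔJ).
(a)–(e): forbidden (parity).
(a)–(f): forbidden (ΔS).
(b)–(c): forbidden (parity, ΔS, ΔL, ΔJ).
(b)–(d): allowed.
(b)–(e): forbidden (ΔS, ΔJ).
(b)–(f): forbidden (parity, ΔL, ΔJ).
(c)–(d): forbidden (ΔS, ΔJ).
(c)–(e): allowed.
(c)–(f): forbidden (parity, ΔS).
(d)–(e): forbidden (parity, ΔS, ΔJ).
(d)–(f): forbidden (ΔL, ΔJ).
(e)–(f): forbidden (ΔS, ΔL).
Allowed pairs: 3 of 15.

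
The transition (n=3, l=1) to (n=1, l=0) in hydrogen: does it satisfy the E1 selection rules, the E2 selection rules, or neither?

E1

Δl = 0 − 1 = -1; l_i + l_f = 1.
E1 (Δl = ±1): satisfied.
E2 (Δl = 0,±2, l_i+l_f ≥ 2): not satisfied.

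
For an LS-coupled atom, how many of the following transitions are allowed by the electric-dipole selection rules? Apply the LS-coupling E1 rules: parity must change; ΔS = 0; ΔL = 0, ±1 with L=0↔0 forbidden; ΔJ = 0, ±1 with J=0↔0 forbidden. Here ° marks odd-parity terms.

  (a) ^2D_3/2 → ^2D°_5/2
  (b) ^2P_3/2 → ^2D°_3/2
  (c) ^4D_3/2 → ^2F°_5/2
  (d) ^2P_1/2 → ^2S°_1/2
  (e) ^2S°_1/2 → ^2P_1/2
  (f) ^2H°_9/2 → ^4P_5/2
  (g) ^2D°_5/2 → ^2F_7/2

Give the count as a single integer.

(a) allowed
(b) allowed
(c) forbidden (ΔS fails)
(d) allowed
(e) allowed
(f) forbidden (ΔS, ΔL, ΔJ fail)
(g) allowed
Total allowed: 5 of 7.

5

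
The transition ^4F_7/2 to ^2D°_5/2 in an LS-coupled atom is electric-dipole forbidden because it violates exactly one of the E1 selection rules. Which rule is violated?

ΔS = 0: S: 3/2 → 1/2 — ✗.
Parity must change: even → odd — ✓.
ΔJ = 0, ±1 (not J=0↔0): J: 7/2 → 5/2, ΔJ = -1 — ✓.
ΔL = 0, ±1 (not L=0↔0): L: 3 → 2, ΔL = -1 — ✓.

the ΔS = 0 rule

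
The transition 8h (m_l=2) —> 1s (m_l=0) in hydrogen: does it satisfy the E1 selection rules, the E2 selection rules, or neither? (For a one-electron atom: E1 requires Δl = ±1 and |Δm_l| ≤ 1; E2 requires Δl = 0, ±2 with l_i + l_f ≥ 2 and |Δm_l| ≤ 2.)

Δl = 0 − 5 = -5; l_i + l_f = 5.
Δm_l = -2.
E1 (Δl = ±1, |Δm_l| ≤ 1): not satisfied.
E2 (Δl = 0,±2, l_i+l_f ≥ 2, |Δm_l| ≤ 2): not satisfied.

neither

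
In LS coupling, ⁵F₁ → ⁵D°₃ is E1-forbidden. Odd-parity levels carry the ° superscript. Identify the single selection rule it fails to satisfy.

the ΔJ = 0, ±1 rule

Reading off the term symbols: S 2→2, L 3→2, J 1→3, parity even→odd.
ΔL = 0, ±1 (not L=0↔0): L: 3 → 2, ΔL = -1 — ok.
Parity must change: even → odd — ok.
ΔS = 0: S: 2 → 2 — ok.
ΔJ = 0, ±1 (not J=0↔0): J: 1 → 3, ΔJ = +2 — fails.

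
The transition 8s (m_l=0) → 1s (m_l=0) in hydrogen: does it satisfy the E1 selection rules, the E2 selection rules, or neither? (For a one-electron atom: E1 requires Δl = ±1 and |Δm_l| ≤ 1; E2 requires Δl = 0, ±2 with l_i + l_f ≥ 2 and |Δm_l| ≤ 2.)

Δl = 0 − 0 = +0; l_i + l_f = 0.
Δm_l = +0.
E1 (Δl = ±1, |Δm_l| ≤ 1): not satisfied.
E2 (Δl = 0,±2, l_i+l_f ≥ 2, |Δm_l| ≤ 2): not satisfied.

neither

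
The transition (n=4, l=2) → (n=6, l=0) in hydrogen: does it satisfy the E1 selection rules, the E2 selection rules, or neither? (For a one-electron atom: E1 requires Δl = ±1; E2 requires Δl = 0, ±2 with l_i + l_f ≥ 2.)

E2

Δl = 0 − 2 = -2; l_i + l_f = 2.
E1 (Δl = ±1): not satisfied.
E2 (Δl = 0,±2, l_i+l_f ≥ 2): satisfied.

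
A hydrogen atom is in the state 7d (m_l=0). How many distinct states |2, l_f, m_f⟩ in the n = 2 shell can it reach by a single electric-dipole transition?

3

E1 requires Δl = ±1, so l_f ∈ {1, 3}; with 0 ≤ l_f ≤ n_f−1 = 1, the allowed l_f values are {1}.
For l_f = 1: m_f ∈ {m_i−1, m_i, m_i+1} ∩ [−1, 1] = {-1, 0, 1} → 3 states.
Total: 3.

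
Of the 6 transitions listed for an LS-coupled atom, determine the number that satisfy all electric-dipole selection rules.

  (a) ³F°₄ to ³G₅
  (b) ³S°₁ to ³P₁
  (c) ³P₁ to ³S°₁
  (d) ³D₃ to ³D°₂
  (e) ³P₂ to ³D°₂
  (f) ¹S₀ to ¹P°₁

6

(a) allowed
(b) allowed
(c) allowed
(d) allowed
(e) allowed
(f) allowed
Total allowed: 6 of 6.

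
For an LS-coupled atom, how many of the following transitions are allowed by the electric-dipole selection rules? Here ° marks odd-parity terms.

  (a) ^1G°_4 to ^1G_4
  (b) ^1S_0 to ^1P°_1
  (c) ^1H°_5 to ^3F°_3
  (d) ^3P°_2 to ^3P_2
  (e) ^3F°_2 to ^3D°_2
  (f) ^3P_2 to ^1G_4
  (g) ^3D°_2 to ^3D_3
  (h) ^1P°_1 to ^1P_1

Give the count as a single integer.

(a) allowed
(b) allowed
(c) forbidden (parity, ΔS, ΔL, ΔJ fail)
(d) allowed
(e) forbidden (parity fails)
(f) forbidden (parity, ΔS, ΔL, ΔJ fail)
(g) allowed
(h) allowed
Total allowed: 5 of 8.

5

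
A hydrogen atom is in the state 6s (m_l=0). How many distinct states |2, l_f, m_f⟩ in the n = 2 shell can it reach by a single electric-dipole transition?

3

E1 requires Δl = ±1, so l_f ∈ {-1, 1}; with 0 ≤ l_f ≤ n_f−1 = 1, the allowed l_f values are {1}.
For l_f = 1: m_f ∈ {m_i−1, m_i, m_i+1} ∩ [−1, 1] = {-1, 0, 1} → 3 states.
Total: 3.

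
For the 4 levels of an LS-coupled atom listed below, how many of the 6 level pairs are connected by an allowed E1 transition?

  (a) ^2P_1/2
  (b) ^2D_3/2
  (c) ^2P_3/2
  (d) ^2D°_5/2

2

(a)–(b): forbidden (parity).
(a)–(c): forbidden (parity).
(a)–(d): forbidden (ΔJ).
(b)–(c): forbidden (parity).
(b)–(d): allowed.
(c)–(d): allowed.
Allowed pairs: 2 of 6.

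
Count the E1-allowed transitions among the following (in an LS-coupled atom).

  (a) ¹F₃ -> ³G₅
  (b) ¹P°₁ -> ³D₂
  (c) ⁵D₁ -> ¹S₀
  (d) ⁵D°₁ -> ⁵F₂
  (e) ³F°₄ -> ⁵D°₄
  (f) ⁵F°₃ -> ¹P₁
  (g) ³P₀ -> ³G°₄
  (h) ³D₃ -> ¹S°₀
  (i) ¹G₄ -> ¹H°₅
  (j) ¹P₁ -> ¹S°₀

3

(a) forbidden (parity, ΔS, ΔJ fail)
(b) forbidden (ΔS fails)
(c) forbidden (parity, ΔS, ΔL fail)
(d) allowed
(e) forbidden (parity, ΔS fail)
(f) forbidden (ΔS, ΔL, ΔJ fail)
(g) forbidden (ΔL, ΔJ fail)
(h) forbidden (ΔS, ΔL, ΔJ fail)
(i) allowed
(j) allowed
Total allowed: 3 of 10.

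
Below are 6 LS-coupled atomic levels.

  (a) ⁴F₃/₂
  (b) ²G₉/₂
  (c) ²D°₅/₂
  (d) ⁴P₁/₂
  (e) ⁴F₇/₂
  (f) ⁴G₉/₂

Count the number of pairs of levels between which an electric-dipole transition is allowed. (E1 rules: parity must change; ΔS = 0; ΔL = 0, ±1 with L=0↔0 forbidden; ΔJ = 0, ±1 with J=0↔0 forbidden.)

(a)–(b): forbidden (parity, ΔS, ΔJ).
(a)–(c): forbidden (ΔS).
(a)–(d): forbidden (parity, ΔL).
(a)–(e): forbidden (parity, ΔJ).
(a)–(f): forbidden (parity, ΔJ).
(b)–(c): forbidden (ΔL, ΔJ).
(b)–(d): forbidden (parity, ΔS, ΔL, ΔJ).
(b)–(e): forbidden (parity, ΔS).
(b)–(f): forbidden (parity, ΔS).
(c)–(d): forbidden (ΔS, ΔJ).
(c)–(e): forbidden (ΔS).
(c)–(f): forbidden (ΔS, ΔL, ΔJ).
(d)–(e): forbidden (parity, ΔL, ΔJ).
(d)–(f): forbidden (parity, ΔL, ΔJ).
(e)–(f): forbidden (parity).
Allowed pairs: 0 of 15.

0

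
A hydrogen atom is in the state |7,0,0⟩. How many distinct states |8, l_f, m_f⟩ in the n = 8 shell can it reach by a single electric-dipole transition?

E1 requires Δl = ±1, so l_f ∈ {-1, 1}; with 0 ≤ l_f ≤ n_f−1 = 7, the allowed l_f values are {1}.
For l_f = 1: m_f ∈ {m_i−1, m_i, m_i+1} ∩ [−1, 1] = {-1, 0, 1} → 3 states.
Total: 3.

3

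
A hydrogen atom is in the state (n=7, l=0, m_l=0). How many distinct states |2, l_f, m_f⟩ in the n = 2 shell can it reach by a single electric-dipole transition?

E1 requires Δl = ±1, so l_f ∈ {-1, 1}; with 0 ≤ l_f ≤ n_f−1 = 1, the allowed l_f values are {1}.
For l_f = 1: m_f ∈ {m_i−1, m_i, m_i+1} ∩ [−1, 1] = {-1, 0, 1} → 3 states.
Total: 3.

3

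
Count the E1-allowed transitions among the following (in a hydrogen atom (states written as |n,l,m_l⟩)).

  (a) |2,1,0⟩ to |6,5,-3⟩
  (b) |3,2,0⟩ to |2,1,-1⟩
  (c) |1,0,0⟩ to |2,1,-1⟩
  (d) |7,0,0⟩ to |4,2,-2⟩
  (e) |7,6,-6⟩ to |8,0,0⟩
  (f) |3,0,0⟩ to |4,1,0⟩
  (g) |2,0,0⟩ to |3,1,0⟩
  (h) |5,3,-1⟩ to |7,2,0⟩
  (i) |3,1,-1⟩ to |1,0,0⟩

6

(a) forbidden — Δl = +4 (E1 requires Δl = ±1); Δm_l = -3 (E1 requires Δm_l = 0, ±1)
(b) allowed
(c) allowed
(d) forbidden — Δl = +2 (E1 requires Δl = ±1); Δm_l = -2 (E1 requires Δm_l = 0, ±1)
(e) forbidden — Δl = -6 (E1 requires Δl = ±1); Δm_l = +6 (E1 requires Δm_l = 0, ±1)
(f) allowed
(g) allowed
(h) allowed
(i) allowed
Total allowed: 6 of 9.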